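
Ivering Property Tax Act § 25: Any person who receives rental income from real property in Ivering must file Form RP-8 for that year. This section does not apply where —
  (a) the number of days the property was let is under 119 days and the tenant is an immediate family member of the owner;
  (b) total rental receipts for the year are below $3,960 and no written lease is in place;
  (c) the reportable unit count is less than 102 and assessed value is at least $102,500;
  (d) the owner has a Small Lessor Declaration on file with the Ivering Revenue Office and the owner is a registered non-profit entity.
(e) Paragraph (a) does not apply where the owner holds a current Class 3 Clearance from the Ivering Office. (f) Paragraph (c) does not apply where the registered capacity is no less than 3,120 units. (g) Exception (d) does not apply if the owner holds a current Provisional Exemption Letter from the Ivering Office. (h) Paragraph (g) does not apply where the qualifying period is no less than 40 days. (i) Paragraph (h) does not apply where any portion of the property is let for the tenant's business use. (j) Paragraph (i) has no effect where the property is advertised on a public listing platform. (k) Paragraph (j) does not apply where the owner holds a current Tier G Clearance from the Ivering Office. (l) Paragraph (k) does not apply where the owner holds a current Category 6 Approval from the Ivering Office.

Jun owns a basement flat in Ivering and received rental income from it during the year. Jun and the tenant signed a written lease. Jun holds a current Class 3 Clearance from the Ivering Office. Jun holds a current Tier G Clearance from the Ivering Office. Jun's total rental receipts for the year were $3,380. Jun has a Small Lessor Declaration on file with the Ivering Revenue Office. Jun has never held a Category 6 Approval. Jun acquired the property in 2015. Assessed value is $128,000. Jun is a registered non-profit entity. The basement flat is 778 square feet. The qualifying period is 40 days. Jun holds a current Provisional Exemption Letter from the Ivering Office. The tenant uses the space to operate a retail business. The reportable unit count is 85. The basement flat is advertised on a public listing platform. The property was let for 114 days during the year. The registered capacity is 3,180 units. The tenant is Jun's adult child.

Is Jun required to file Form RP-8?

Yes — Jun must file Form RP-8.

Exception (a) is satisfied on its face — the number of days the property was let is 114 days, under the 119 days limit; the tenant is an immediate family member. But applying paragraph (e): (e) operates against (a): a current Class 3 Clearance is held. So (a) is unavailable.
Exception (b) requires that no written lease is in place; but a written lease is in place, so (b) is unavailable.
All of (c)'s requirements are met (the reportable unit count is 85, less than the 102 limit; assessed value is $128,000, meeting the $102,500 threshold). However, paragraph (f) must be considered: (f) operates against (c): the registered capacity is 3,180 units, meeting the 3,120 units threshold. Exception (c) does not apply.
Exception (d)'s conditions are all satisfied: a Small Lessor Declaration is on file; Jun is a registered non-profit. Turning to paragraphs (g)–(l): (g) is triggered — a current Provisional Exemption Letter is held. (h) is triggered (the qualifying period is 40 days, meeting the 40 days threshold), but is set aside by (i): (i) is engaged — the space is let for business use. (j) applies (the property is publicly advertised), but is displaced by (k): (k) is triggered — a current Tier G Clearance is held. (l), which would lift (k), is inapplicable — no current Category 6 Approval is held. Exception (d) does not apply.
No exception is made out. Jun falls within the general rule.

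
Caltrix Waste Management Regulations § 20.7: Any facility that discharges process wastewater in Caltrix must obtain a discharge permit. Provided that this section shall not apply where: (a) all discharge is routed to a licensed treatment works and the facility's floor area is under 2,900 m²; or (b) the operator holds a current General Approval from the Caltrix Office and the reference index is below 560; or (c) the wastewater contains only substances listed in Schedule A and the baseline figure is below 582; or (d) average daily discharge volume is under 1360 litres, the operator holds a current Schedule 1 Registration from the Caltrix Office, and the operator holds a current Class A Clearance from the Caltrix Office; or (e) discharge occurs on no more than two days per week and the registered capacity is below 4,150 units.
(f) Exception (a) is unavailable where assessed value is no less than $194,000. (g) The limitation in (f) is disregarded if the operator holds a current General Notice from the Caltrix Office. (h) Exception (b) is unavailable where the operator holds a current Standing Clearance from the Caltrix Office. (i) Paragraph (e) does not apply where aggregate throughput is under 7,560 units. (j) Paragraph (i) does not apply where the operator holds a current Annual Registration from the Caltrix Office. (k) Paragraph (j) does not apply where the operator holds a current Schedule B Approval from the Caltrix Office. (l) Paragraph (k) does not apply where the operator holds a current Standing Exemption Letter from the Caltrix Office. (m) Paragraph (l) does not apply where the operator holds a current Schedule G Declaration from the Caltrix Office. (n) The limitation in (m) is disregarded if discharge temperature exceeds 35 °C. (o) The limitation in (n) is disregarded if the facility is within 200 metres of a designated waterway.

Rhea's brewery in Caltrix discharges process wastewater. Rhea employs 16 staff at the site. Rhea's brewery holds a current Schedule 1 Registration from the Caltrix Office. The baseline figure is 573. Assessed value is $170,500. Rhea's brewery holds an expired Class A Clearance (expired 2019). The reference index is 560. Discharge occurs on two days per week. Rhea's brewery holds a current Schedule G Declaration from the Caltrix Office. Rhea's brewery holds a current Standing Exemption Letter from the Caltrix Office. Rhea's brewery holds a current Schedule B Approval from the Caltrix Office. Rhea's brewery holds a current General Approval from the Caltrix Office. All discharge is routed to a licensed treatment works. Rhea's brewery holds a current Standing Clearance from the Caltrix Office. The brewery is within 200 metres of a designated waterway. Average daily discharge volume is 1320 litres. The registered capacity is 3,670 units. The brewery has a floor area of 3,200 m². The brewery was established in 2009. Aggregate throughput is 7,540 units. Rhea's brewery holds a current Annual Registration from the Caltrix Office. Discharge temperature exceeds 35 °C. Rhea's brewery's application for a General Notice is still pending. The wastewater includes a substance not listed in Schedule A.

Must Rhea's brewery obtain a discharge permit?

Yes — Rhea's brewery must obtain a discharge permit.

Exception (a) fails — the facility's floor area is 3,200 m², not under 2,900 m².
Exception (b) fails — the reference index is 560, not below 560.
Exception (c) requires that the wastewater contains only substances listed in Schedule A; but the wastewater includes a non-Schedule-A substance, so (c) is unavailable.
Exception (d) does not apply: no current Class A Clearance is held.
Exception (e)'s conditions are all satisfied: discharge occurs on no more than two days per week; the registered capacity is 3,670 units, below the 4,150 units limit. But: (i) operates against (e): aggregate throughput is 7,540 units, under the 7,560 units limit. (j) would limit (i) — a current Annual Registration is held — but (k) sets (j) aside: (k) operates — a current Schedule B Approval is held. (l) is triggered (a current Standing Exemption Letter is held), but is displaced by (m): (m) operates — a current Schedule G Declaration is held. (n) applies (discharge temperature exceeds 35 °C), but is overridden by (o): (o) operates against (n): the brewery is within 200 m of a designated waterway. (e) is therefore removed.
No exception applies. The general rule governs.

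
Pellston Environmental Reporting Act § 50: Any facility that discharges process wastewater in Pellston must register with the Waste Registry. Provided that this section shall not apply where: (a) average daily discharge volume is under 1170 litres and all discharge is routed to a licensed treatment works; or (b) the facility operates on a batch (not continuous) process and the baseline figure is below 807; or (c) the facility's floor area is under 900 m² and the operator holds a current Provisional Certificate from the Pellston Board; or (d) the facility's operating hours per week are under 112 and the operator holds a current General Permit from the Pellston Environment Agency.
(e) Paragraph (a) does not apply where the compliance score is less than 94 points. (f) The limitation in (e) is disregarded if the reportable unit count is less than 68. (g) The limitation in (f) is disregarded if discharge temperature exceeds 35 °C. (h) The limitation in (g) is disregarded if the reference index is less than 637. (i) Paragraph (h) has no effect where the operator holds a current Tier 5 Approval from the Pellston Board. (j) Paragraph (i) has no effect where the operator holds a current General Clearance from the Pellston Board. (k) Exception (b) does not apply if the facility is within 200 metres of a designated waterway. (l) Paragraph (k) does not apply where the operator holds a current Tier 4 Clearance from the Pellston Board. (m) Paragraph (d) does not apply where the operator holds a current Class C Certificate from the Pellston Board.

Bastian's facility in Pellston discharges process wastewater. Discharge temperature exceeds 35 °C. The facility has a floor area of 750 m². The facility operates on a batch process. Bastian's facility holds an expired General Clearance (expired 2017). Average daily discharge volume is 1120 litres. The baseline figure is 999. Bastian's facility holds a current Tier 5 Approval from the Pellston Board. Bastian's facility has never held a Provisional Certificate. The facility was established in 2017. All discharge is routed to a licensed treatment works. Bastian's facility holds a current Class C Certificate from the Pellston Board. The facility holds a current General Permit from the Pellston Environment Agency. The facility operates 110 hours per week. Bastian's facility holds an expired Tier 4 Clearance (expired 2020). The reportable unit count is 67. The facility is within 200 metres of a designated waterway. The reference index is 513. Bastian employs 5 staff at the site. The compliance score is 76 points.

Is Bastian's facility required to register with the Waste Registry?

Yes — Bastian's facility must register with the Waste Registry.

Exception (a) is satisfied on its face — average daily discharge volume is 1120 litres, under the 1170 litres limit; discharge is routed to a licensed treatment works. Turning to paragraphs (e)–(j): (e) applies — the compliance score is 76 points, less than the 94 points limit. (f) would limit (e) — the reportable unit count is 67, less than the 68 limit — but (g) sets (f) aside: (g) is engaged — discharge temperature exceeds 35 °C. (h) is triggered (the reference index is 513, less than the 637 limit), but is set aside by (i): (i) applies — a current Tier 5 Approval is held. (j), which would lift (i), is not triggered — there is no General Clearance in force. (a) is therefore removed.
Exception (b) does not apply: the baseline figure is 999, not below 807.
Exception (c) does not apply: there is no Provisional Certificate in force.
All of (d)'s requirements are met (the facility's operating hours per week are 110, under the 112 limit; a current General Permit is held). But applying paragraph (m): (m) is engaged — a current Class C Certificate is held. So (d) is unavailable.
No exception displaces § 50.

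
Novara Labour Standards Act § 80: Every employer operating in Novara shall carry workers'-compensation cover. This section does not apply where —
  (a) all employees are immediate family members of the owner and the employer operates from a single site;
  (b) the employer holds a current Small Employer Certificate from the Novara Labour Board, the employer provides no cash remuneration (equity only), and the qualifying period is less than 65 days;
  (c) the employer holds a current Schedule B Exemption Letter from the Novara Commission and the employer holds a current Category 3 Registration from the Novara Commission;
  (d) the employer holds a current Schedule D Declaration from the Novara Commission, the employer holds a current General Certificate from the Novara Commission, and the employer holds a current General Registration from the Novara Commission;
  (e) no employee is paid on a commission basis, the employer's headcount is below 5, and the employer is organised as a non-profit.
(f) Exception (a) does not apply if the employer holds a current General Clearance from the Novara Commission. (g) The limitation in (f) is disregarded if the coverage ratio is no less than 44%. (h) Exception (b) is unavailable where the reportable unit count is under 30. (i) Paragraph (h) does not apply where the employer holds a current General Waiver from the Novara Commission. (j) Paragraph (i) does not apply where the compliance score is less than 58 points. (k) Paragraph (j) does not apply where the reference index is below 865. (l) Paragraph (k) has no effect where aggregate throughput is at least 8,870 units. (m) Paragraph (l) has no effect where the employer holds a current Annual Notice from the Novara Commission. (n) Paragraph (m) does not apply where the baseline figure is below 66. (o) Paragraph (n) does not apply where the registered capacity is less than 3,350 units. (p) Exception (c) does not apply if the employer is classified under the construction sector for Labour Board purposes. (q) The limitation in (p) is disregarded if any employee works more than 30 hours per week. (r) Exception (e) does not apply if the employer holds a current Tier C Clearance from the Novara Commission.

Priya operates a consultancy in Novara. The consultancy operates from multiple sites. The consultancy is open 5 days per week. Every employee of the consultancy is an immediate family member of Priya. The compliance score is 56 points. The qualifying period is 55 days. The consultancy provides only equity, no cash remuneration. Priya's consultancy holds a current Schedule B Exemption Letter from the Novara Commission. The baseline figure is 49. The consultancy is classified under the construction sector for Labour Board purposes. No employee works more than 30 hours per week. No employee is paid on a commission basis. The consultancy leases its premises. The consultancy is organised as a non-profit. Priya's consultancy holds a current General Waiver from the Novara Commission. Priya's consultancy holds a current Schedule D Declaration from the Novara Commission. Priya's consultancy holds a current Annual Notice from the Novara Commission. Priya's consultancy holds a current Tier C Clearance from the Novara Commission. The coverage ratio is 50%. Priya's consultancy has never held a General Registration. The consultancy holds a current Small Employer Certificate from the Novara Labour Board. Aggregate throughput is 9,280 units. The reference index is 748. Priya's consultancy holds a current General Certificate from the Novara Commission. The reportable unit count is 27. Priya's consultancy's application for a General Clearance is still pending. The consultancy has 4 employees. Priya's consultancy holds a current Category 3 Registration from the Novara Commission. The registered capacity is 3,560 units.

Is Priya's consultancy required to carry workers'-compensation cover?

Exception (a) fails — the employer operates from multiple sites.
Exception (b): a current Small Employer Certificate is held; remuneration is equity-only; the qualifying period is 55 days, less than the 65 days limit — every condition holds. But applying paragraphs (h)–(o): (h) applies — the reportable unit count is 27, under the 30 limit. (i) would limit (h) — a current General Waiver is held — but (j) sets (i) aside: (j) is triggered — the compliance score is 56 points, less than the 58 points limit. (k) operates (the reference index is 748, below the 865 limit), but is set aside by (l): (l) operates against (k): aggregate throughput is 9,280 units, meeting the 8,870 units threshold. (m) is triggered (a current Annual Notice is held), but is set aside by (n): (n) is triggered — the baseline figure is 49, below the 66 limit. (o) is not triggered (the registered capacity is 3,560 units, not less than 3,350 units), so (n) stands. (b) is therefore removed.
Exception (c)'s conditions are all satisfied: a current Schedule B Exemption Letter is held; a current Category 3 Registration is held. But: (p) operates against (c): the consultancy is classified under the construction sector. (q) is inapplicable (no employee exceeds 30 hours/week), so (p) stands. So (c) is unavailable.
Exception (d) requires that the employer holds a current General Registration from the Novara Commission; but there is no General Registration in force, so (d) is unavailable.
All of (e)'s requirements are met (no employee is paid on commission; the employer's headcount is 4, below the 5 limit; the employer is a non-profit). But applying paragraph (r): (r) operates against (e): a current Tier C Clearance is held. So (e) is unavailable.
Every exception is unavailable, so the rule governs.

Yes — Priya's consultancy must carry workers'-compensation cover.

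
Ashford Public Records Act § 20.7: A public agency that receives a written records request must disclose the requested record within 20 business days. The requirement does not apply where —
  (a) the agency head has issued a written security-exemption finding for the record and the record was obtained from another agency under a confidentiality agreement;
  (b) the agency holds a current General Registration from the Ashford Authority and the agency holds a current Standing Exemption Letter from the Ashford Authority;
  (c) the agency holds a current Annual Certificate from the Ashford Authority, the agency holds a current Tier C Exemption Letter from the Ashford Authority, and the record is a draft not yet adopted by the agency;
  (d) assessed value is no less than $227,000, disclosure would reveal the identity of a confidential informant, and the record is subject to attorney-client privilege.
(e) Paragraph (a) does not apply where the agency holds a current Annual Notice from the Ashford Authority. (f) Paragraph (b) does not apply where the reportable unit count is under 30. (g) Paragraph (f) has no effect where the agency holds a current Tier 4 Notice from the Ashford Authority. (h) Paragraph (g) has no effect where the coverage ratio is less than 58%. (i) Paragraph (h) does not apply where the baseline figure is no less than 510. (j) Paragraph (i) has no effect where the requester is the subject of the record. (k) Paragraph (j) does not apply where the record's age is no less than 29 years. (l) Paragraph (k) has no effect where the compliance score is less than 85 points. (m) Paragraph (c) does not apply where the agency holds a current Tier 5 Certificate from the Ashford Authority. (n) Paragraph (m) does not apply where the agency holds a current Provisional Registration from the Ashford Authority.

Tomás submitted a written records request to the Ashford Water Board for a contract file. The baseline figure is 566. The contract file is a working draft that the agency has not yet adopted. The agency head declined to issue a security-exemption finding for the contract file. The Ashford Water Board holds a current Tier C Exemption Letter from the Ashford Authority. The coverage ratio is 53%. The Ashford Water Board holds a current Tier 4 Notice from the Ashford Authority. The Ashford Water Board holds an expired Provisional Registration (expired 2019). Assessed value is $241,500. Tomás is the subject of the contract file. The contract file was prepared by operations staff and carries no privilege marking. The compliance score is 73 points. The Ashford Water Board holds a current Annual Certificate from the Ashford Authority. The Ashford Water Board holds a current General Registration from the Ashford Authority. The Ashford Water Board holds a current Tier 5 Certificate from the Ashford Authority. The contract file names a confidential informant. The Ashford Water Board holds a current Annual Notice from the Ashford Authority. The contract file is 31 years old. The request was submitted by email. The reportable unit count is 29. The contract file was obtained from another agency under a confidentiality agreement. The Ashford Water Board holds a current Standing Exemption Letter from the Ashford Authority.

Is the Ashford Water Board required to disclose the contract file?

Exception (a) requires that the agency head has issued a written security-exemption finding for the record; but the agency head declined to issue a security-exemption finding, so (a) is unavailable.
All of (b)'s requirements are met (a current General Registration is held; a current Standing Exemption Letter is held). But applying paragraphs (f)–(l): (f) is engaged — the reportable unit count is 29, under the 30 limit. (g) would limit (f) — a current Tier 4 Notice is held — but (h) sets (g) aside: (h) applies — the coverage ratio is 53%, less than the 58% limit. (i) is engaged (the baseline figure is 566, meeting the 510 threshold), but is displaced by (j): (j) operates against (i): Tomás is the subject of the contract file. (k) operates (the record's age is 31 years, meeting the 29 years threshold), but is displaced by (l): (l) is engaged — the compliance score is 73 points, less than the 85 points limit. (b) is therefore removed.
All of (c)'s requirements are met (a current Annual Certificate is held; a current Tier C Exemption Letter is held; the contract file is an unadopted draft). But: (m) operates against (c): a current Tier 5 Certificate is held. (n), which would lift (m), does not operate here — no current Provisional Registration is held. So (c) is unavailable.
Exception (d) fails — the contract file carries no privilege marking.
No exception displaces § 20.7.

Yes — the Ashford Water Board must disclose the contract file.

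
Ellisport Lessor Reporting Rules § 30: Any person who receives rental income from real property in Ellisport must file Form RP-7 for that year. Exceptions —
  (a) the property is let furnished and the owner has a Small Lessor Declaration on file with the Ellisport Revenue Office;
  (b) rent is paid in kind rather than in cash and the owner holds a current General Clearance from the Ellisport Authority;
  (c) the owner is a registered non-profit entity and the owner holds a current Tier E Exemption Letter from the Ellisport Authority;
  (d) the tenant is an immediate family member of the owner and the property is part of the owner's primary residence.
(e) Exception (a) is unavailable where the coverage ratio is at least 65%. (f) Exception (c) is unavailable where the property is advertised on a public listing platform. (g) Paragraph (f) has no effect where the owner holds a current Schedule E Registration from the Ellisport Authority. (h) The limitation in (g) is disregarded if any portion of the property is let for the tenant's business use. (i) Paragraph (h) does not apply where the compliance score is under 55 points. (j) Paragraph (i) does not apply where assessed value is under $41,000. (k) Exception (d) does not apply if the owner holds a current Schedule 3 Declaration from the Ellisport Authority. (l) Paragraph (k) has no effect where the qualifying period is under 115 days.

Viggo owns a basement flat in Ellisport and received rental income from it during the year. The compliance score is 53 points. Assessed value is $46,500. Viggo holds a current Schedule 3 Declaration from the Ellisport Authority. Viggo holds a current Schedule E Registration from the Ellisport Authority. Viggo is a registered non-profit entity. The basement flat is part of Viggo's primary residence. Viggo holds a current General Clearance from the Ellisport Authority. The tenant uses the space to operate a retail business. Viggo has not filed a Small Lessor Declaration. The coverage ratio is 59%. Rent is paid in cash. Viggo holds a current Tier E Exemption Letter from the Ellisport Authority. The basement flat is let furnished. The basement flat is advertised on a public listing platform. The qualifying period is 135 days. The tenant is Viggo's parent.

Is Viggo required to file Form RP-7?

No — exception (c) applies; Viggo is not required to file Form RP-7.

Exception (a) requires that the owner has a Small Lessor Declaration on file with the Ellisport Revenue Office; but no Small Lessor Declaration is on file, so (a) is unavailable.
Exception (b) requires that rent is paid in kind rather than in cash; but rent is paid in cash, so (b) is unavailable.
All of (c)'s requirements are met (Viggo is a registered non-profit; a current Tier E Exemption Letter is held). Considering the limiting provisions: (f) is engaged (the property is publicly advertised), but is itself disapplied by (g): (g) operates against (f): a current Schedule E Registration is held. (h) would limit (g) — the space is let for business use — but (i) sets (h) aside: (i) operates against (h): the compliance score is 53 points, under the 55 points limit. (j), which would lift (i), does not operate here — assessed value is $46,500, not under $41,000. (c) remains available.
Exception (d)'s conditions are all satisfied: the tenant is an immediate family member; the basement flat is part of the primary residence. But applying paragraphs (k)–(l): (k) operates against (d): a current Schedule 3 Declaration is held. (l), which would lift (k), is not triggered — the qualifying period is 135 days, not under 115 days. Exception (d) does not apply.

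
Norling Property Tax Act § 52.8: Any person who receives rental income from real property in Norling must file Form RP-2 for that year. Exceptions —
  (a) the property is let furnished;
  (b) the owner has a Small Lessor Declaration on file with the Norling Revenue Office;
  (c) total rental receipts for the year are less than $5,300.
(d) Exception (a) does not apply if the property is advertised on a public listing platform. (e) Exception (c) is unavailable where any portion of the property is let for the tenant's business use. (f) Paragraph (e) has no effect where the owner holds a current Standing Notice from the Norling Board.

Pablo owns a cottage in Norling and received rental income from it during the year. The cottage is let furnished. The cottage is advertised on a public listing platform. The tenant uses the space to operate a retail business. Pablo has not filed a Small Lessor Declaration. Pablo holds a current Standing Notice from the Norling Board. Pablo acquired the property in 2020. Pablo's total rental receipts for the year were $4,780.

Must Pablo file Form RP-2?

No — exception (c) applies; Pablo is not required to file Form RP-2.

Exception (a)'s conditions are all satisfied: the property is let furnished. But: (d) is engaged — the property is publicly advertised. (a) is therefore removed.
Exception (b) does not apply: no Small Lessor Declaration is on file.
Exception (c): total rental receipts for the year are $4,780, less than the $5,300 limit — every condition holds. As to paragraphs (e)–(f): (e) is triggered (the space is let for business use), but is displaced by (f): (f) operates against (e): a current Standing Notice is held. (c) remains available.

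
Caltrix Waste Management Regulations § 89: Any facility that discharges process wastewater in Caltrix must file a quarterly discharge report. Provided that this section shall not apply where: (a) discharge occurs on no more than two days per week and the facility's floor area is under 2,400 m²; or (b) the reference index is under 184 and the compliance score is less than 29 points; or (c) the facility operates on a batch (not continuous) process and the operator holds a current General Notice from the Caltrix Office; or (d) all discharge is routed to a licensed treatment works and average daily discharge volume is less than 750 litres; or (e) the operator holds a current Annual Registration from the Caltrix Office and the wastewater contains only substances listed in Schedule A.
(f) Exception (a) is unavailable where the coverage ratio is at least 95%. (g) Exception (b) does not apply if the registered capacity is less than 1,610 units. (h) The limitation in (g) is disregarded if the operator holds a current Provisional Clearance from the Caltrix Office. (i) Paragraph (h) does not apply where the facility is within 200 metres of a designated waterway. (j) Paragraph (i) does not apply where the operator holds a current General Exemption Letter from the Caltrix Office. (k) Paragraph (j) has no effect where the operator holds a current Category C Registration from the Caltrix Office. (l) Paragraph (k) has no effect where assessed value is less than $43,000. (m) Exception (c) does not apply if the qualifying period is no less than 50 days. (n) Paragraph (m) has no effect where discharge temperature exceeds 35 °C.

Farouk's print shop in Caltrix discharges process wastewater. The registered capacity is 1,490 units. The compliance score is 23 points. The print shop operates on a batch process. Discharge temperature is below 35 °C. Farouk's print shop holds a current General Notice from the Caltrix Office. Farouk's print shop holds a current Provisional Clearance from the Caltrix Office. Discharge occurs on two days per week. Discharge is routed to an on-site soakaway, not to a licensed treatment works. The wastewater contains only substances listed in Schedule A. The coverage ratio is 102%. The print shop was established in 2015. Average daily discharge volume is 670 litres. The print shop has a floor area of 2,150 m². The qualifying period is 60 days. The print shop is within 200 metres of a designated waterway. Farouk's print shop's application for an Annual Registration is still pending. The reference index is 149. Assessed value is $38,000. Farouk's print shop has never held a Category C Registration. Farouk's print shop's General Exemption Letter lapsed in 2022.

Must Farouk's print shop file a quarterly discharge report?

Yes — Farouk's print shop must file a quarterly discharge report.

Exception (a)'s conditions are all satisfied: discharge occurs on no more than two days per week; the facility's floor area is 2,150 m², under the 2,400 m² limit. But: (f) applies — the coverage ratio is 102%, meeting the 95% threshold. (a) is therefore removed.
Exception (b)'s conditions are all satisfied: the reference index is 149, under the 184 limit; the compliance score is 23 points, less than the 29 points limit. But applying paragraphs (g)–(l): (g) operates against (b): the registered capacity is 1,490 units, less than the 1,610 units limit. (h) would limit (g) — a current Provisional Clearance is held — but (i) sets (h) aside: (i) operates against (h): the print shop is within 200 m of a designated waterway. (j) does not operate here (there is no General Exemption Letter in force), so (i) stands. (b) is therefore removed.
Exception (c)'s conditions are all satisfied: the facility operates on a batch process; a current General Notice is held. But applying paragraphs (m)–(n): (m) operates against (c): the qualifying period is 60 days, meeting the 50 days threshold. (n), which would lift (m), is inapplicable — discharge temperature is below 35 °C. (c) is therefore removed.
Exception (d) requires that all discharge is routed to a licensed treatment works; but discharge is not routed to a licensed treatment works, so (d) is unavailable.
Exception (e) does not apply: there is no Annual Registration in force.
Every exception is unavailable, so the rule governs.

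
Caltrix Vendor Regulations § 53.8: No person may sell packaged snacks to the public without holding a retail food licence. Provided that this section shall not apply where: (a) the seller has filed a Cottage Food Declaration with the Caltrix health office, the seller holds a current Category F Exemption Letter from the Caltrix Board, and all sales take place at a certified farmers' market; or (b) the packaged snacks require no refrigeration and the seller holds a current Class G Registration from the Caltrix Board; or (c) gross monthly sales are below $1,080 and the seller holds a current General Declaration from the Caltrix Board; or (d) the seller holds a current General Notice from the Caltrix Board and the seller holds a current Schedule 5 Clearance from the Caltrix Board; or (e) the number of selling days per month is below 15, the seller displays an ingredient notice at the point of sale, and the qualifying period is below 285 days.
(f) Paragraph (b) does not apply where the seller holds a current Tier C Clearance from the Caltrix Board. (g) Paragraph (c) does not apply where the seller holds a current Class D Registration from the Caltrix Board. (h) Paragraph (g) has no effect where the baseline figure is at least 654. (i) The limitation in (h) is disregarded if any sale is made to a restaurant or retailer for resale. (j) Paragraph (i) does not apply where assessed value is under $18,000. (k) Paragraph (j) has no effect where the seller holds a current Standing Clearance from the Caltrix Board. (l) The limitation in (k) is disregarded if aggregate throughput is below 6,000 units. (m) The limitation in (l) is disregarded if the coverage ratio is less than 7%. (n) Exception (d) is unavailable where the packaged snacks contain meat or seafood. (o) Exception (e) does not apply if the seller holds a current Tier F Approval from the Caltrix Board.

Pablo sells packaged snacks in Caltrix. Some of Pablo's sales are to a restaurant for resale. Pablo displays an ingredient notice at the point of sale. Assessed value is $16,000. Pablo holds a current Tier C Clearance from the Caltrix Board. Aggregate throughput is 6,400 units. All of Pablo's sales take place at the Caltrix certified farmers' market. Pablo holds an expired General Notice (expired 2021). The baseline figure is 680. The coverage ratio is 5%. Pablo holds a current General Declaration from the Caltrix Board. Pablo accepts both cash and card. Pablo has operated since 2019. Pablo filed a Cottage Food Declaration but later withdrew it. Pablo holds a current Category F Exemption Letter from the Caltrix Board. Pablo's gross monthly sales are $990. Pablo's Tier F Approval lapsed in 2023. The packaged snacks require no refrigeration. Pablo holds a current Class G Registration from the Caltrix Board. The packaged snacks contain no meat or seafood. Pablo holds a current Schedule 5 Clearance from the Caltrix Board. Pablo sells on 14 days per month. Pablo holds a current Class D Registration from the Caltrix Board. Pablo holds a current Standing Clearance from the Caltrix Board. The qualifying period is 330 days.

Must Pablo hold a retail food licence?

Yes — Pablo must hold a retail food licence.

Exception (a) requires that the seller has filed a Cottage Food Declaration with the Caltrix health office; but the Cottage Food Declaration was withdrawn, so (a) is unavailable.
All of (b)'s requirements are met (the packaged snacks are shelf-stable; a current Class G Registration is held). But: (f) applies — a current Tier C Clearance is held. Exception (b) does not apply.
All of (c)'s requirements are met (gross monthly sales are $990, below the $1,080 limit; a current General Declaration is held). But applying paragraphs (g)–(m): (g) operates against (c): a current Class D Registration is held. (h) would limit (g) — the baseline figure is 680, meeting the 654 threshold — but (i) sets (h) aside: (i) is triggered — some sales are to a restaurant for resale. (j) operates (assessed value is $16,000, under the $18,000 limit), but is set aside by (k): (k) operates against (j): a current Standing Clearance is held. (l) does not operate here (aggregate throughput is 6,400 units, not below 6,000 units), so (k) stands. (c) is therefore removed.
Exception (d) requires that the seller holds a current General Notice from the Caltrix Board; but there is no General Notice in force, so (d) is unavailable.
Exception (e) fails — the qualifying period is 330 days, not below 285 days.
None of the exceptions is available; § 53.8 applies in full.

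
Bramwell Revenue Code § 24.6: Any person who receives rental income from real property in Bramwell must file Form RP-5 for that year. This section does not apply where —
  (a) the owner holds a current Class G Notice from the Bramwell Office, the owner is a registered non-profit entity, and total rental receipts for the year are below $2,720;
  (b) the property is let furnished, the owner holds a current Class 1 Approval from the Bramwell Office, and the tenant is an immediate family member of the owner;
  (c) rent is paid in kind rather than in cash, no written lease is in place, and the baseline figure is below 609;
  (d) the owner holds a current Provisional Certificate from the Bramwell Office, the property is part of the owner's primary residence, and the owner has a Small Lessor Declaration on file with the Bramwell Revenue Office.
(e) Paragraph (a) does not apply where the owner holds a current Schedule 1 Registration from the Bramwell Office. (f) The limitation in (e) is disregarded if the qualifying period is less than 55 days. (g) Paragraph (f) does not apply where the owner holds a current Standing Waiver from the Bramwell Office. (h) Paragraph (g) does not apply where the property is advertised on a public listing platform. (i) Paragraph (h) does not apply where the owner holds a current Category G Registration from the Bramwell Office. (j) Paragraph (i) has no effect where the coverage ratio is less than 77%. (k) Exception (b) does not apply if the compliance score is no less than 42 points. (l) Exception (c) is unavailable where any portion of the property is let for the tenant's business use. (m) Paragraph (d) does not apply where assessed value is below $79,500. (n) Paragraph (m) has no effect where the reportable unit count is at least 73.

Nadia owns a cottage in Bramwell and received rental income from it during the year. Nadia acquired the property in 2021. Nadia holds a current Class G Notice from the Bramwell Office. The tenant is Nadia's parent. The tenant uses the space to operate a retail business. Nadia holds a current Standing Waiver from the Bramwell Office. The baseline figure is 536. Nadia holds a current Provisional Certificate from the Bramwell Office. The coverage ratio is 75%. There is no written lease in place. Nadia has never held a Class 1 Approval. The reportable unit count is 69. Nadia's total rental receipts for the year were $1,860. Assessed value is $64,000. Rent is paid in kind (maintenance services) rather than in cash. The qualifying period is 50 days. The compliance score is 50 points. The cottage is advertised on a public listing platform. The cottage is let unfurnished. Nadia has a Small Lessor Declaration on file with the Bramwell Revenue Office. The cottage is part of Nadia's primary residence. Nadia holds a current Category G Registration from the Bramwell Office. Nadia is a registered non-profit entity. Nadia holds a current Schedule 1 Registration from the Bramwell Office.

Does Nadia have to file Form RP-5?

Exception (a): a current Class G Notice is held; Nadia is a registered non-profit; total rental receipts for the year are $1,860, below the $2,720 limit — every condition holds. Considering the limiting provisions: (e) is triggered (a current Schedule 1 Registration is held), but yields to (f): (f) is triggered — the qualifying period is 50 days, less than the 55 days limit. (g) applies (a current Standing Waiver is held), but is overridden by (h): (h) operates against (g): the property is publicly advertised. (i) would limit (h) — a current Category G Registration is held — but (j) sets (i) aside: (j) operates against (i): the coverage ratio is 75%, less than the 77% limit. Exception (a) stands.
Exception (b) requires that the property is let furnished; but the property is let unfurnished, so (b) is unavailable.
Exception (c)'s conditions are all satisfied: rent is paid in kind; there is no written lease; the baseline figure is 536, below the 609 limit. But: (l) operates against (c): the space is let for business use. So (c) is unavailable.
Exception (d)'s conditions are all satisfied: a current Provisional Certificate is held; the cottage is part of the primary residence; a Small Lessor Declaration is on file. However, paragraphs (m)–(n) must be considered: (m) operates — assessed value is $64,000, below the $79,500 limit. (n) does not operate here (the reportable unit count is 69, short of 73), so (m) stands. Exception (d) does not apply.

No — exception (a) applies; Nadia is not required to file Form RP-5.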